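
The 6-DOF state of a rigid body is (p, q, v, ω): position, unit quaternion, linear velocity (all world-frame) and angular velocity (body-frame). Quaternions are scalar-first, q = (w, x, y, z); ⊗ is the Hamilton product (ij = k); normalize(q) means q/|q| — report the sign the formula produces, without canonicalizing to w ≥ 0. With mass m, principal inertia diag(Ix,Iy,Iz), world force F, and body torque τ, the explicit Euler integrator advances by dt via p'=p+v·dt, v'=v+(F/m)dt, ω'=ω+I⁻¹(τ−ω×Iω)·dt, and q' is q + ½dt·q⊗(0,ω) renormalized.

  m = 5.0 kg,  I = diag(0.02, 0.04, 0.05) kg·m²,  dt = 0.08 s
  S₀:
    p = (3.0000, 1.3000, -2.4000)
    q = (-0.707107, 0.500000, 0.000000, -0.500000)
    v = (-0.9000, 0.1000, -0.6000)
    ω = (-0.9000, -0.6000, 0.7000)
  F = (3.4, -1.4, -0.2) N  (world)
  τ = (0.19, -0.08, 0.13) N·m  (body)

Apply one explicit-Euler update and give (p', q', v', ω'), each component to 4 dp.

p' = (2.9280, 1.3080, -2.4480)
q' = (-0.6742, 0.5128, 0.0209, -0.5311)
v' = (-0.8456, 0.0776, -0.6032)
ω' = (-0.1232, -0.7978, 0.8907)

gyro term ω×Iω = (-0.0042, 0.0189, 0.0108)
angular accel α = (9.7100, -2.4725, 2.3840)
ω + α·dt = (-0.1232, -0.7978, 0.8907)
q⊗(0,ω) = (0.8000000, 0.3363963, 0.5242642, -0.7949749)
q + ½dt·q⊗(0,ω), renormalized = (-0.6742, 0.5128, 0.0209, -0.5311)
a = F/m = (0.6800, -0.2800, -0.0400)
new position p' = (2.9280, 1.3080, -2.4480)
v' = v + a·dt = (-0.8456, 0.0776, -0.6032)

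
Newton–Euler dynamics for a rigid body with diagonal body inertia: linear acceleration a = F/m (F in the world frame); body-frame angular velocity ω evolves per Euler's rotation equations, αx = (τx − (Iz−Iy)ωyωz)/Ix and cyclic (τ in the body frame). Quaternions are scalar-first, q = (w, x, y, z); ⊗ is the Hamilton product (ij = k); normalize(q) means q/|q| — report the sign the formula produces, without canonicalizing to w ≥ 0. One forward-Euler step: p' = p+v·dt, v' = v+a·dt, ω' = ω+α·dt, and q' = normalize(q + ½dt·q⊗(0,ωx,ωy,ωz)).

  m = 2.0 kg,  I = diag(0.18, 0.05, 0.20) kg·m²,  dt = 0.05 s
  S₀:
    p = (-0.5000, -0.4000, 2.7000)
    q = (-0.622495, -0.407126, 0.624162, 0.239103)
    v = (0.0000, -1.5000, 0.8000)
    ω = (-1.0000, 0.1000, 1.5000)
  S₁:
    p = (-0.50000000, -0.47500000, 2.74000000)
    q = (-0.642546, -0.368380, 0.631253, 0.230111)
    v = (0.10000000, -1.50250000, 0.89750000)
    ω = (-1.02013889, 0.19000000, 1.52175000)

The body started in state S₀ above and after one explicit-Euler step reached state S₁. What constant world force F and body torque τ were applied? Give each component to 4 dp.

F = (4.0000, -0.1000, 3.9000)
τ = (-0.0500, 0.1200, 0.1000)

Δω = ω₁−ω₀ = (-0.02013889, 0.09000000, 0.02175000)
I·α + gyro = (-0.0500, 0.1200, 0.1000)
velocity change Δv = (0.10000000, -0.00250000, 0.09750000)
F = m·Δv/dt = (4.0000, -0.1000, 3.9000)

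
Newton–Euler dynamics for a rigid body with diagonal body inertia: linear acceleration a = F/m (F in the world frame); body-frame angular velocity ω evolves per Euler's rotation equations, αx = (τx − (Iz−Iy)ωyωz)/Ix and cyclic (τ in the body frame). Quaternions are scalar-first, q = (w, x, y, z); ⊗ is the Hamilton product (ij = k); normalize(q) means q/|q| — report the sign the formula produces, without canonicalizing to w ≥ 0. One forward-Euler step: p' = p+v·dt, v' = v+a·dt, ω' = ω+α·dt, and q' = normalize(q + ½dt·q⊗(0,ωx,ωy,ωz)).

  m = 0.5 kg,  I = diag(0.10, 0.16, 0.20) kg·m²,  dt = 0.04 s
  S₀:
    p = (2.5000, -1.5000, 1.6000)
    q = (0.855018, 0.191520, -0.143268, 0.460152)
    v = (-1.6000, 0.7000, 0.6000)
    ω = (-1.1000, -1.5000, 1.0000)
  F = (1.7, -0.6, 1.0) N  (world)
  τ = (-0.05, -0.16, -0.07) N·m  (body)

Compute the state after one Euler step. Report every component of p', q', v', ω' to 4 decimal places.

p' = (2.4360, -1.4720, 1.6240)
q' = (0.8450, 0.1835, -0.1827, 0.4679)
v' = (-1.4640, 0.6520, 0.6800)
ω' = (-1.0960, -1.5675, 0.9662)

gyro term ω×Iω = (-0.0600, 0.1100, 0.0990)
angular accel α = (0.1000, -1.6875, -0.8450)
new body rate ω' = (-1.0960, -1.5675, 0.9662)
Hamilton product q⊗(0,ω) = (-0.4643820, -0.3935598, -1.9802142, 0.4101432)
q' = normalize(q + ½dt·q⊗(0,ω)) = (0.8450, 0.1835, -0.1827, 0.4679)
a = F/m = (3.4000, -1.2000, 2.0000)
new position p' = (2.4360, -1.4720, 1.6240)
v' = v + a·dt = (-1.4640, 0.6520, 0.6800)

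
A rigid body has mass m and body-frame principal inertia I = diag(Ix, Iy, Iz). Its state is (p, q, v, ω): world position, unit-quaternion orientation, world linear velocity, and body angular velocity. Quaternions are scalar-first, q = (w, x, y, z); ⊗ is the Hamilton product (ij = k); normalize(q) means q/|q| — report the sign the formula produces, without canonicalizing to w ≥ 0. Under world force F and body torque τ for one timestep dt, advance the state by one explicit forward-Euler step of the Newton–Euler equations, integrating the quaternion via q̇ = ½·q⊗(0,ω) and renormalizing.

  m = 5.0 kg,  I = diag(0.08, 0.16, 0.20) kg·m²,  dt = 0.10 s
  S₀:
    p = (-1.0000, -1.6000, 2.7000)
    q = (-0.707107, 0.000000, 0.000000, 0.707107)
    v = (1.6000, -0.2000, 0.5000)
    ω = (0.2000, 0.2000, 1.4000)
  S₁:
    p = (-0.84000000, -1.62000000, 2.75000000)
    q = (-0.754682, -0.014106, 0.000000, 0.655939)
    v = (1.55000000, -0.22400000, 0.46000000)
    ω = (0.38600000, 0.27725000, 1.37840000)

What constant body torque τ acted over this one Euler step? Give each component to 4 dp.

Δω = ω₁−ω₀ = (0.18600000, 0.07725000, -0.02160000)
applied torque τ = (0.1600, 0.0900, -0.0400)

τ = (0.1600, 0.0900, -0.0400)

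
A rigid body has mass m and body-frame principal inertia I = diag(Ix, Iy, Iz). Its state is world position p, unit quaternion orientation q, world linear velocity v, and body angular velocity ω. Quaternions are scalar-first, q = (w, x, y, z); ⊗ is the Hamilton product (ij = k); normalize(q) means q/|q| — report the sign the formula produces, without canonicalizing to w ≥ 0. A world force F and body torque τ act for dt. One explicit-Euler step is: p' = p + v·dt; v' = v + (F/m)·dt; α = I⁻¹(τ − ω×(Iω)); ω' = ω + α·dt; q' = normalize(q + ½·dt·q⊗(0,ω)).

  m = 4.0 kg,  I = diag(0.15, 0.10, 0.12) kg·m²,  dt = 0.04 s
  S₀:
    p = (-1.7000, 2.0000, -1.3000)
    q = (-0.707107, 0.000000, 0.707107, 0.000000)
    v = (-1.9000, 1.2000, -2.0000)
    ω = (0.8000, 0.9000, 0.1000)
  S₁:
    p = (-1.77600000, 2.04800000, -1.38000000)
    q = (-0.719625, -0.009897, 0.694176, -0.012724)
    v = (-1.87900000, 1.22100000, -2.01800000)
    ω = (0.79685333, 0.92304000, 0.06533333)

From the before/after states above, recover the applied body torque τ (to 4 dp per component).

Δω = ω₁−ω₀ = (-0.00314667, 0.02304000, -0.03466667)
precession coupling = (0.0018, 0.0024, -0.0360)
I·α + gyro = (-0.0100, 0.0600, -0.1400)

τ = (-0.0100, 0.0600, -0.1400)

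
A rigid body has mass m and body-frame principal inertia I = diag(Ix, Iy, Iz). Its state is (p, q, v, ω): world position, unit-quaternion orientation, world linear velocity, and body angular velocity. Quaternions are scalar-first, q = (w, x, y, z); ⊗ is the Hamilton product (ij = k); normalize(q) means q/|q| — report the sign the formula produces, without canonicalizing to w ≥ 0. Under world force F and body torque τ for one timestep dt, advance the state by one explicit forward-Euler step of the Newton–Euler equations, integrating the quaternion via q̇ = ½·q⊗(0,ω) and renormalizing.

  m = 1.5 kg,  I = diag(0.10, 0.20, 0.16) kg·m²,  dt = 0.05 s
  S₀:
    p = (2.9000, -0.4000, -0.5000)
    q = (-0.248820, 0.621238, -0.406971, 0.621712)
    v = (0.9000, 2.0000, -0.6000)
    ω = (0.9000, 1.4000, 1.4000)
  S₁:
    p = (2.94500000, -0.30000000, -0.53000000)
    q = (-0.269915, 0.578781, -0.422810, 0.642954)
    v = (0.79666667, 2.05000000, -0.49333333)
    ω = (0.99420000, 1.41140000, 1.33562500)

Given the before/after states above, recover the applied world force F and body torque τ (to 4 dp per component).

F = (-3.1000, 1.5000, 3.2000)
τ = (0.1100, -0.0300, -0.0800)

Δω = ω₁−ω₀ = (0.09420000, 0.01140000, -0.06437500)
precession coupling = (-0.0784, -0.0756, 0.1260)
applied torque τ = (0.1100, -0.0300, -0.0800)
Δv = v₁−v₀ = (-0.10333333, 0.05000000, 0.10666667)
F = m·Δv/dt = (-3.1000, 1.5000, 3.2000)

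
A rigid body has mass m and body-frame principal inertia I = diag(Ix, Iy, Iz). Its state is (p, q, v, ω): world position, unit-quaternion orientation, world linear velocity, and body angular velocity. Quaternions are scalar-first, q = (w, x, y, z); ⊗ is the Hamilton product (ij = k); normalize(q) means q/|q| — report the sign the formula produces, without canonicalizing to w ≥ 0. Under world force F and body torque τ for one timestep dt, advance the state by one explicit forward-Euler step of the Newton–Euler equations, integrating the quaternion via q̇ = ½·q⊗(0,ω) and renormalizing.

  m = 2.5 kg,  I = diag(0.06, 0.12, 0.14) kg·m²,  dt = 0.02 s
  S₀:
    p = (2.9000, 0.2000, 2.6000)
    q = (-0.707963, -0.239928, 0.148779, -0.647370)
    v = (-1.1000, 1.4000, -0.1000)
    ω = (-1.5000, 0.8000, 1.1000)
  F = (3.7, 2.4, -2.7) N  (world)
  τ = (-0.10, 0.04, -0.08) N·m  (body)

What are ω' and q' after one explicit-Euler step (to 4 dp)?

gyro term ω×Iω = (0.0176, 0.1320, -0.0720)
angular accel α = (-1.9600, -0.7667, -0.0571)
new body rate ω' = (-1.5392, 0.7847, 1.0989)
Hamilton product q⊗(0,ω) = (0.2331918, 1.7434974, 0.6686054, -0.7475332)
q' = normalize(q + ½dt·q⊗(0,ω)) = (-0.7055, -0.2224, 0.1554, -0.6547)

ω' = (-1.5392, 0.7847, 1.0989)
q' = (-0.7055, -0.2224, 0.1554, -0.6547)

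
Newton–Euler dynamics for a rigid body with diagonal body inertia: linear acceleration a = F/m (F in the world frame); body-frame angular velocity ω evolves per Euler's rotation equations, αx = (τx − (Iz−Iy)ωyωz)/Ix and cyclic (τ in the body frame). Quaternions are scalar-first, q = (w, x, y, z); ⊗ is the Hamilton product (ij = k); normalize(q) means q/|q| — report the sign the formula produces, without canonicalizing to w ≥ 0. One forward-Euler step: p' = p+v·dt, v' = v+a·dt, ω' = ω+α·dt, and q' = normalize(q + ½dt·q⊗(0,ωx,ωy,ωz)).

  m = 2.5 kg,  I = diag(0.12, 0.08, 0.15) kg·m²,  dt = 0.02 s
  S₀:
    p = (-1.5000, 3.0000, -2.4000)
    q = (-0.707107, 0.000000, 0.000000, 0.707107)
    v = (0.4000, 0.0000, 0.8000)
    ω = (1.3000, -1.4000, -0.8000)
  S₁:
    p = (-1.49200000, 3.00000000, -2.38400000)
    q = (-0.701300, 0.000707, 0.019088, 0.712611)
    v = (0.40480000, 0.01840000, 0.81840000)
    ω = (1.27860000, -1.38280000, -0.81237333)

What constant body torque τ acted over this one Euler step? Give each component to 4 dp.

τ = (-0.0500, 0.1000, -0.0200)

Δω = ω₁−ω₀ = (-0.02140000, 0.01720000, -0.01237333)
ω₀×(Iω₀) = (0.0784, 0.0312, 0.0728)
τ = I·(Δω/dt) + ω₀×(Iω₀) = (-0.0500, 0.1000, -0.0200)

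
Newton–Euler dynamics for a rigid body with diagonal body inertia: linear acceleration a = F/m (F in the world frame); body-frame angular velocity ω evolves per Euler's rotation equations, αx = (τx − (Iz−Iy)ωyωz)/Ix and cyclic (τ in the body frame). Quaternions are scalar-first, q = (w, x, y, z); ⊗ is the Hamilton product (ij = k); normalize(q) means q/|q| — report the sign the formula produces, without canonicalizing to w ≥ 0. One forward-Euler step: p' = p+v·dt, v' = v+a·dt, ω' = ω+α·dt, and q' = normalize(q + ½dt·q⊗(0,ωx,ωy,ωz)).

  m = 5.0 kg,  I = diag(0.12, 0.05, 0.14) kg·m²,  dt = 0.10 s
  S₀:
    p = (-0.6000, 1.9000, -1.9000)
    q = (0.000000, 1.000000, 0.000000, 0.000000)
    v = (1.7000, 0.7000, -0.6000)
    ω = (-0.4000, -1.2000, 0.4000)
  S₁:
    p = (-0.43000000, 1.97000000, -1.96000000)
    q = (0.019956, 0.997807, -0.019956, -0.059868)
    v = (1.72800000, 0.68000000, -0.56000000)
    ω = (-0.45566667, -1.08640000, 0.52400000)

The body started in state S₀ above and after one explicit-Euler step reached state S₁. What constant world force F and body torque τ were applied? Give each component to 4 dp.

ω₁ − ω₀ = (-0.05566667, 0.11360000, 0.12400000)
applied torque τ = (-0.1100, 0.0600, 0.1400)
v₁ − v₀ = (0.02800000, -0.02000000, 0.04000000)
applied force F = (1.4000, -1.0000, 2.0000)

F = (1.4000, -1.0000, 2.0000)
τ = (-0.1100, 0.0600, 0.1400)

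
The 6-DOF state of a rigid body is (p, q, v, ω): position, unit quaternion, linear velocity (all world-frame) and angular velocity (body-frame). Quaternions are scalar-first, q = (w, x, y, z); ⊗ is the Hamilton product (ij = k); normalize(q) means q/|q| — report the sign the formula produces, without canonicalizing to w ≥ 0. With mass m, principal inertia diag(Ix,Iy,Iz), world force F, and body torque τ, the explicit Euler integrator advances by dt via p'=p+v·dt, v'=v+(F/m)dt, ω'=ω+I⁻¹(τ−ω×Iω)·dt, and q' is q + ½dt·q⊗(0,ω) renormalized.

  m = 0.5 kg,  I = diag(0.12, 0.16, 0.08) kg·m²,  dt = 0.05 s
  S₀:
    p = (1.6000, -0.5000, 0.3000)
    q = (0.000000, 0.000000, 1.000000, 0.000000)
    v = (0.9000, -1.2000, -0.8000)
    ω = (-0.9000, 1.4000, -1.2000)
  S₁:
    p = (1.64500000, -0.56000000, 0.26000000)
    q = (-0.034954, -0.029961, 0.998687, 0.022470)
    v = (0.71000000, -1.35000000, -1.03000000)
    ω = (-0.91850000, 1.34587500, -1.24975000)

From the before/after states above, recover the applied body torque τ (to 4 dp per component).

τ = (0.0900, -0.1300, -0.1300)

Δω = ω₁−ω₀ = (-0.01850000, -0.05412500, -0.04975000)
applied torque τ = (0.0900, -0.1300, -0.1300)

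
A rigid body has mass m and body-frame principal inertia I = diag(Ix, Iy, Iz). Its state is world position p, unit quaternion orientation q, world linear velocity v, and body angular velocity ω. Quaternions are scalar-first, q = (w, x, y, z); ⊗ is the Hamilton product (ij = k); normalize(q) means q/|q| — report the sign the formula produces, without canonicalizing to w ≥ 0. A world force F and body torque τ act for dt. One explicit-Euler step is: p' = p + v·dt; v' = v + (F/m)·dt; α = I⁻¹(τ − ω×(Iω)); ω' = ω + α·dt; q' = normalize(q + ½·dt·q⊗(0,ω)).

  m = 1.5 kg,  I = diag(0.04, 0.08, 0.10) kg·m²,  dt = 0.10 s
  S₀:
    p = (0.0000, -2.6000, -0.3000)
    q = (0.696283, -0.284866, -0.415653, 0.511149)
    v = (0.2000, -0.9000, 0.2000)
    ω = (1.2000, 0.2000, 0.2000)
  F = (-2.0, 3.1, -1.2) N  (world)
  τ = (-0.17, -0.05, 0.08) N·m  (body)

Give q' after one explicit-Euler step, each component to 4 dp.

Hamilton product q⊗(0,ω) = (0.3227400, 0.6501792, 0.8096086, 0.5810670)
q + ½dt·q⊗(0,ω), renormalized = (0.7111, -0.2519, -0.3745, 0.5392)

q' = (0.7111, -0.2519, -0.3745, 0.5392)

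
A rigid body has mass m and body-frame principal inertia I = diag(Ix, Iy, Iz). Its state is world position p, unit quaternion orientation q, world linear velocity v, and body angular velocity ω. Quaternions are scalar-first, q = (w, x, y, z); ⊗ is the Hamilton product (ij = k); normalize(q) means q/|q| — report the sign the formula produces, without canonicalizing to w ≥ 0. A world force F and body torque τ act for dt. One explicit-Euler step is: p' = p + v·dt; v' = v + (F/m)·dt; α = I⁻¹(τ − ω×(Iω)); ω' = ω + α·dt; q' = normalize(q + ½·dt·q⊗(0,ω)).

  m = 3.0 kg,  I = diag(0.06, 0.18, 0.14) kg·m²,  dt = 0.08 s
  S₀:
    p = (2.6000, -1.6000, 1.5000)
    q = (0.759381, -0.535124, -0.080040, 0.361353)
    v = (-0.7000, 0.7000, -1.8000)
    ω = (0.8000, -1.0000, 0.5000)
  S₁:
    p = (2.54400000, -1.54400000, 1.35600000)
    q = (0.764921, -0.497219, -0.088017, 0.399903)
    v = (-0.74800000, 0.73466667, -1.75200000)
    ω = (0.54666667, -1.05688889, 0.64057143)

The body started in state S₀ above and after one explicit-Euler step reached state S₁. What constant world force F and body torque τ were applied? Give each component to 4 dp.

F = (-1.8000, 1.3000, 1.8000)
τ = (-0.1700, -0.1600, 0.1500)

v₁ − v₀ = (-0.04800000, 0.03466667, 0.04800000)
F = m·Δv/dt = (-1.8000, 1.3000, 1.8000)
rate change Δω = (-0.25333333, -0.05688889, 0.14057143)
applied torque τ = (-0.1700, -0.1600, 0.1500)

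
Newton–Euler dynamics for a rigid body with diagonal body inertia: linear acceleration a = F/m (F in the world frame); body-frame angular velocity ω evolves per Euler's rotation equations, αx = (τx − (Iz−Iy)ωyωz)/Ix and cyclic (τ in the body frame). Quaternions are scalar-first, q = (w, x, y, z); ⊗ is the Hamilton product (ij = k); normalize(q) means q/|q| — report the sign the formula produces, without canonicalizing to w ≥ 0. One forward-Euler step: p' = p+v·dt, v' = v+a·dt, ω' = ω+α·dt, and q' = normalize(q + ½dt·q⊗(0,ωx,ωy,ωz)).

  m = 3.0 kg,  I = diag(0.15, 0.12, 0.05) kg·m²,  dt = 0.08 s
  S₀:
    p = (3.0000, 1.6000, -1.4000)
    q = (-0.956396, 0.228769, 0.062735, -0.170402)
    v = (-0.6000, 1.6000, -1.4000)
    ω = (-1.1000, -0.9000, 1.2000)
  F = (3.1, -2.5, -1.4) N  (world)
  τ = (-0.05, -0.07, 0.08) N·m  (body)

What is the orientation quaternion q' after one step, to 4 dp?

q' = (-0.9333, 0.2670, 0.0934, -0.2212)

q⊗(0,ω) = (0.5125898, 0.9739558, 0.7736758, -1.2845588)
q + ½dt·q⊗(0,ω), renormalized = (-0.9333, 0.2670, 0.0934, -0.2212)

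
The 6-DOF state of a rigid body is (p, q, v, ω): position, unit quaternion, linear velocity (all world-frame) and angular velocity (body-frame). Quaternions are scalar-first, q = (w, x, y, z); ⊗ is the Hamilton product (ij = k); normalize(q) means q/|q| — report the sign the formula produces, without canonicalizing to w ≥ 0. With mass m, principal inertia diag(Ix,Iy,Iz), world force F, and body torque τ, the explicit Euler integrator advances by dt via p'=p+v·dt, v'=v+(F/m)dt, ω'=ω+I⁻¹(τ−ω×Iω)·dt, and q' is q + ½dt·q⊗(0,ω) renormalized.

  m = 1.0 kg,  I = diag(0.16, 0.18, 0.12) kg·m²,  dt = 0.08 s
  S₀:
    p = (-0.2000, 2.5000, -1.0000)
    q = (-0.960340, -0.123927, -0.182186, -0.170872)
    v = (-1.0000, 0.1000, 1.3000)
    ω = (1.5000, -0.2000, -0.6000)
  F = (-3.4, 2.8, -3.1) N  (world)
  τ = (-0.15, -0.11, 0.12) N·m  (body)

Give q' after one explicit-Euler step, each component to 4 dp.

q' = (-0.9564, -0.1782, -0.1873, -0.1356)

Hamilton product q⊗(0,ω) = (0.0469301, -1.3653728, -0.1385962, 0.8742684)
q' = normalize(q + ½dt·q⊗(0,ω)) = (-0.9564, -0.1782, -0.1873, -0.1356)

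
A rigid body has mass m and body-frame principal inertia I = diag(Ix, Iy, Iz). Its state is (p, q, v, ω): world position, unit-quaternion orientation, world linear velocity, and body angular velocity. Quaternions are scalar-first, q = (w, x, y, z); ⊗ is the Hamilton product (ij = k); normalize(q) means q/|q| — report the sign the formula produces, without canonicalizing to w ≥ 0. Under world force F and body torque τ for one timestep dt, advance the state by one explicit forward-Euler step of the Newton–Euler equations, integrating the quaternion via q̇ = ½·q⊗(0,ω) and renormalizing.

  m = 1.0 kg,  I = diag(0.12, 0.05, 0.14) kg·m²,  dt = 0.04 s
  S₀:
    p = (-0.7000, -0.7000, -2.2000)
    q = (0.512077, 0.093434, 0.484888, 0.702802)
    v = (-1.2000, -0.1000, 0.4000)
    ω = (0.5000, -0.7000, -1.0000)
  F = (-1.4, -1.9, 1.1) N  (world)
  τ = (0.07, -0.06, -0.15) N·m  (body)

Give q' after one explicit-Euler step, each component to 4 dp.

q' = (0.5318, 0.0987, 0.4864, 0.6862)

2q̇ = q⊗(0,ω) = (0.9955066, 0.2631119, 0.0863811, -0.8199248)
q + ½dt·q⊗(0,ω), renormalized = (0.5318, 0.0987, 0.4864, 0.6862)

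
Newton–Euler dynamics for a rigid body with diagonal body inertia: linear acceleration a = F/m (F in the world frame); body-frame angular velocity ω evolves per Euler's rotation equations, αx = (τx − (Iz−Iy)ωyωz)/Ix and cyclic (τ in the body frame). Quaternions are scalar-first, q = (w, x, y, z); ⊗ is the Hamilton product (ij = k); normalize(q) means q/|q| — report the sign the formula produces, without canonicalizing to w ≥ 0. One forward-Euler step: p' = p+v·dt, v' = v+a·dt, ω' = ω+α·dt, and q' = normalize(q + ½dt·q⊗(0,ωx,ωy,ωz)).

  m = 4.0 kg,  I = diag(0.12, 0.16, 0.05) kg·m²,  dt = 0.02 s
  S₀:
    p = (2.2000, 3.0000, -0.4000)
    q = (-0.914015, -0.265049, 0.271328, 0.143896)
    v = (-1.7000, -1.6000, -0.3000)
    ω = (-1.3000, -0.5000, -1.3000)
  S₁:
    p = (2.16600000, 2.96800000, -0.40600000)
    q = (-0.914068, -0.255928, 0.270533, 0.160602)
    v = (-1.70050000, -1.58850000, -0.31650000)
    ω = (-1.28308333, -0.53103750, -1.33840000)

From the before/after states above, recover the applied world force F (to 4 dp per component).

F = (-0.1000, 2.3000, -3.3000)

Δv = v₁−v₀ = (-0.00050000, 0.01150000, -0.01650000)
applied force F = (-0.1000, 2.3000, -3.3000)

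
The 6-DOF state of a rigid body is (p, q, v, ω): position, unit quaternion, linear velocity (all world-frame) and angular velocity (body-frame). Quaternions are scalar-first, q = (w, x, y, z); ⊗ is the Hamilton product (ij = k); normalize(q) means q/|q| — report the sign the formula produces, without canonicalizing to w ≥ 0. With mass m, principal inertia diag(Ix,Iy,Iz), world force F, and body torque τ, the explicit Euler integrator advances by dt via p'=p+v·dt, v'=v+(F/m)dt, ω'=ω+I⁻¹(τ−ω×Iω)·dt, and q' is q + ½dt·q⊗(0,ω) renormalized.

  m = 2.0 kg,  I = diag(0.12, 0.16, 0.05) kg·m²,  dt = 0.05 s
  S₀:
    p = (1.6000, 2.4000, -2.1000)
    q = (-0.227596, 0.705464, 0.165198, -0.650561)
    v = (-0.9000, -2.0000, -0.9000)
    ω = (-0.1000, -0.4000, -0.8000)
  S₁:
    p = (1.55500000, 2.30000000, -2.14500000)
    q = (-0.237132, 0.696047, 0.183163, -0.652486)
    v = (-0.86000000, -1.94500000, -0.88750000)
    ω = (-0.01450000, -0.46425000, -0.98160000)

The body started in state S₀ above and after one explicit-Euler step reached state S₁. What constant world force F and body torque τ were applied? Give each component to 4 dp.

F = (1.6000, 2.2000, 0.5000)
τ = (0.1700, -0.2000, -0.1800)

velocity change Δv = (0.04000000, 0.05500000, 0.01250000)
F = m·Δv/dt = (1.6000, 2.2000, 0.5000)
ω₁ − ω₀ = (0.08550000, -0.06425000, -0.18160000)
I·α + gyro = (0.1700, -0.2000, -0.1800)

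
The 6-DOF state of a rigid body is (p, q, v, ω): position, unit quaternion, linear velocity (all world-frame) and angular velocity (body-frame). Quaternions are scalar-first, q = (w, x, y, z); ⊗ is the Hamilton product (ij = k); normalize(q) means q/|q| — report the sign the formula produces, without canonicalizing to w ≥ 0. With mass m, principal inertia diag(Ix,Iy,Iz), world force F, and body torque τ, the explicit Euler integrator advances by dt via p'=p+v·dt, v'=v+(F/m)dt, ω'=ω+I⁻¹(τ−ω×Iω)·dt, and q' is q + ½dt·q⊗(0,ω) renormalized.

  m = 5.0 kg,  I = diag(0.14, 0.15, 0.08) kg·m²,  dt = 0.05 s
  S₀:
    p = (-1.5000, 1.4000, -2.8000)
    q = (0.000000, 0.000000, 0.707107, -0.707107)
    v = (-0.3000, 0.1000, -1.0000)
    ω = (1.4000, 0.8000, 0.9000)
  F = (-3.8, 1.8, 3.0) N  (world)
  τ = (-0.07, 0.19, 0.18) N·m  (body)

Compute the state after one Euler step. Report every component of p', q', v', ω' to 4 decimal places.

precession coupling ω×(Iω) = (-0.0504, 0.0756, 0.0112)
angular accel α = (-0.1400, 0.7627, 2.1100)
new body rate ω' = (1.3930, 0.8381, 1.0055)
Hamilton product q⊗(0,ω) = (0.0707107, 1.2020819, -0.9899498, -0.9899498)
updated quaternion q' = (0.0018, 0.0300, 0.6816, -0.7311)
a = (-0.7600, 0.3600, 0.6000)
new position p' = (-1.5150, 1.4050, -2.8500)
v + (F/m)dt = (-0.3380, 0.1180, -0.9700)

p' = (-1.5150, 1.4050, -2.8500)
q' = (0.0018, 0.0300, 0.6816, -0.7311)
v' = (-0.3380, 0.1180, -0.9700)
ω' = (1.3930, 0.8381, 1.0055)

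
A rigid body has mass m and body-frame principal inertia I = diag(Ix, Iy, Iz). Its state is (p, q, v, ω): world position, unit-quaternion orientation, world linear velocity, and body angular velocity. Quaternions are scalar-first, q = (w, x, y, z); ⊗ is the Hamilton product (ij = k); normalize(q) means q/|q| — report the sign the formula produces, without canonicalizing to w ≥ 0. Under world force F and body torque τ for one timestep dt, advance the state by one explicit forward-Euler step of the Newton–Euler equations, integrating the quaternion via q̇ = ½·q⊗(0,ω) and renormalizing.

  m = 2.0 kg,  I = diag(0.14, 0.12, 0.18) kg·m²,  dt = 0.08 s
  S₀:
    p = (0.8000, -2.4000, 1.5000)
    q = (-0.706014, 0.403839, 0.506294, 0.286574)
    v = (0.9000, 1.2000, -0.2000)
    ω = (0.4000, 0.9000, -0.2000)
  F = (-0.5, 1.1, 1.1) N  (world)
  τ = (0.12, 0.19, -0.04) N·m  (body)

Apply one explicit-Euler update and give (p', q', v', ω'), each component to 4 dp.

p' = (0.8720, -2.3040, 1.4840)
q' = (-0.7278, 0.3779, 0.4883, 0.2984)
v' = (0.8800, 1.2440, -0.1560)
ω' = (0.4747, 1.0245, -0.2146)

linear accel F/m = (-0.2500, 0.5500, 0.5500)
p' = p + v·dt = (0.8720, -2.3040, 1.4840)
v' = v + a·dt = (0.8800, 1.2440, -0.1560)
(τ − ω×Iω)/I = (0.9343, 1.5567, -0.1822)
ω + α·dt = (0.4747, 1.0245, -0.2146)
2q̇ = q⊗(0,ω) = (-0.5598854, -0.6415810, -0.4400152, 0.3021403)
q + ½dt·q⊗(0,ω), renormalized = (-0.7278, 0.3779, 0.4883, 0.2984)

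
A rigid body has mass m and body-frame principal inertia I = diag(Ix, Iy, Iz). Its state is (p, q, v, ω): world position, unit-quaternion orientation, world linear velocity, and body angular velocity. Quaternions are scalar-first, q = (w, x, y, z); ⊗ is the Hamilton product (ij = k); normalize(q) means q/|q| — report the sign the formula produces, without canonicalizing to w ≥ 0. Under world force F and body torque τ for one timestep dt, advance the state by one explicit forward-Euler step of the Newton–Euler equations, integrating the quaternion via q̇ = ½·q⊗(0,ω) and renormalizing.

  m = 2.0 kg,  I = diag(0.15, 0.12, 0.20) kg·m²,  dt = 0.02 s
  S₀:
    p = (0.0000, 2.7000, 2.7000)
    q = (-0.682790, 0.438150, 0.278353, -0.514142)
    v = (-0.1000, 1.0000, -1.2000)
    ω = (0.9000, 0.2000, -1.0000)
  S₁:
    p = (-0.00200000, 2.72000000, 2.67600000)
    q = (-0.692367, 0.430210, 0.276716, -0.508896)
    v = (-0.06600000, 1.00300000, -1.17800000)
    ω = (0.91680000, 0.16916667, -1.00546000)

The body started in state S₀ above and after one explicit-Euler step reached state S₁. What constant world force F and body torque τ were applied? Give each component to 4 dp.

F = (3.4000, 0.3000, 2.2000)
τ = (0.1100, -0.1400, -0.0600)

Δv = v₁−v₀ = (0.03400000, 0.00300000, 0.02200000)
F = m·Δv/dt = (3.4000, 0.3000, 2.2000)
ω₁ − ω₀ = (0.01680000, -0.03083333, -0.00546000)
ω₀×(Iω₀) = (-0.0160, 0.0450, -0.0054)
τ = I·(Δω/dt) + ω₀×(Iω₀) = (0.1100, -0.1400, -0.0600)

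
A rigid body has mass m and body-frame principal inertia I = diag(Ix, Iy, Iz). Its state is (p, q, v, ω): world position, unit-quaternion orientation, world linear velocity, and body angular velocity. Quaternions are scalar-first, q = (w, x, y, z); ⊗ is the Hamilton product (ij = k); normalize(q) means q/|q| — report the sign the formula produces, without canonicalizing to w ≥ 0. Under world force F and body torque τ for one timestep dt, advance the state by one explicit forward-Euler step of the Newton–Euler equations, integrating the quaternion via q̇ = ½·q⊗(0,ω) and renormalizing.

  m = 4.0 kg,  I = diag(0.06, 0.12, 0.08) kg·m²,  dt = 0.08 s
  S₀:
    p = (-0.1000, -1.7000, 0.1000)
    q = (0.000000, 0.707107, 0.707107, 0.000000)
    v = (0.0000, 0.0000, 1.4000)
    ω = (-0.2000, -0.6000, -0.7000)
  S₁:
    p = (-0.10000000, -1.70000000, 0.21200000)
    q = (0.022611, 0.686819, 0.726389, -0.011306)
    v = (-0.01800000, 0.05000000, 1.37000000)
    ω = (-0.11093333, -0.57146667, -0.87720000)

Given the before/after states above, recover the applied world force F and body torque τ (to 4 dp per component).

F = (-0.9000, 2.5000, -1.5000)
τ = (0.0500, 0.0400, -0.1700)

velocity change Δv = (-0.01800000, 0.05000000, -0.03000000)
applied force F = (-0.9000, 2.5000, -1.5000)
Δω = ω₁−ω₀ = (0.08906667, 0.02853333, -0.17720000)
precession coupling = (-0.0168, -0.0028, 0.0072)
applied torque τ = (0.0500, 0.0400, -0.1700)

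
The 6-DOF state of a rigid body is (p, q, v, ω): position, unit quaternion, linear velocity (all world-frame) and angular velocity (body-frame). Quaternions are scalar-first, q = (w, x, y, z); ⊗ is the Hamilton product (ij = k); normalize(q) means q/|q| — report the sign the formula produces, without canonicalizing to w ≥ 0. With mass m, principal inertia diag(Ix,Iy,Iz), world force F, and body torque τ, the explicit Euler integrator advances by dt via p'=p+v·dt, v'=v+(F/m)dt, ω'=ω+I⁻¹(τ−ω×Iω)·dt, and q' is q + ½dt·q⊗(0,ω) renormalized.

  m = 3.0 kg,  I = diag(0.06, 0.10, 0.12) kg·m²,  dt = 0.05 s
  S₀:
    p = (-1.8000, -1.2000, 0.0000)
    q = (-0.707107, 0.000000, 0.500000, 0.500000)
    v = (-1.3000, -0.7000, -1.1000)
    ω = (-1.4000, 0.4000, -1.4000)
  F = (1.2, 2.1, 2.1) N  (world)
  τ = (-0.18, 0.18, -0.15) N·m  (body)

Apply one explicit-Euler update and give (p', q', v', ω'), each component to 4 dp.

linear accel F/m = (0.4000, 0.7000, 0.7000)
p + v·dt = (-1.8650, -1.2350, -0.0550)
v' = v + a·dt = (-1.2800, -0.6650, -1.0650)
angular accel α = (-2.8133, 2.9760, -1.0633)
ω' = ω + α·dt = (-1.5407, 0.5488, -1.4532)
2q̇ = q⊗(0,ω) = (0.5000000, 0.0899498, -0.9828428, 1.6899498)
q' = normalize(q + ½dt·q⊗(0,ω)) = (-0.6937, 0.0022, 0.4748, 0.5416)

p' = (-1.8650, -1.2350, -0.0550)
q' = (-0.6937, 0.0022, 0.4748, 0.5416)
v' = (-1.2800, -0.6650, -1.0650)
ω' = (-1.5407, 0.5488, -1.4532)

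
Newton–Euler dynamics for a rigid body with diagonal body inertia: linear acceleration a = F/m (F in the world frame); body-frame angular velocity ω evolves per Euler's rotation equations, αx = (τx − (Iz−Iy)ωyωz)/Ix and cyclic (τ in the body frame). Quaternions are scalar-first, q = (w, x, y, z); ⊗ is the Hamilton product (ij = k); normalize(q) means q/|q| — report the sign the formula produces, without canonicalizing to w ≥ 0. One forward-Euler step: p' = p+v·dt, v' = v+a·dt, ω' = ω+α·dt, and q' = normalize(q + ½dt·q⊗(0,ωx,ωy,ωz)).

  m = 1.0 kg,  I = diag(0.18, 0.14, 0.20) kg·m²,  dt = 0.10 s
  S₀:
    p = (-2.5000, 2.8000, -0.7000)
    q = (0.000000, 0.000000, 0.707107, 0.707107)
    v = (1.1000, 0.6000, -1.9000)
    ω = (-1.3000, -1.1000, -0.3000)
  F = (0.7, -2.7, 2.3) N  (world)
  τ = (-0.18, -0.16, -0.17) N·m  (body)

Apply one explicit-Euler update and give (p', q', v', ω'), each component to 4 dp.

angular accel α = (-1.1100, -1.0871, -0.5640)
new body rate ω' = (-1.4110, -1.2087, -0.3564)
q⊗(0,ω) = (0.9899498, 0.5656856, -0.9192391, 0.9192391)
q' = normalize(q + ½dt·q⊗(0,ω)) = (0.0493, 0.0282, 0.6587, 0.7503)
linear accel F/m = (0.7000, -2.7000, 2.3000)
p + v·dt = (-2.3900, 2.8600, -0.8900)
v' = v + a·dt = (1.1700, 0.3300, -1.6700)

p' = (-2.3900, 2.8600, -0.8900)
q' = (0.0493, 0.0282, 0.6587, 0.7503)
v' = (1.1700, 0.3300, -1.6700)
ω' = (-1.4110, -1.2087, -0.3564)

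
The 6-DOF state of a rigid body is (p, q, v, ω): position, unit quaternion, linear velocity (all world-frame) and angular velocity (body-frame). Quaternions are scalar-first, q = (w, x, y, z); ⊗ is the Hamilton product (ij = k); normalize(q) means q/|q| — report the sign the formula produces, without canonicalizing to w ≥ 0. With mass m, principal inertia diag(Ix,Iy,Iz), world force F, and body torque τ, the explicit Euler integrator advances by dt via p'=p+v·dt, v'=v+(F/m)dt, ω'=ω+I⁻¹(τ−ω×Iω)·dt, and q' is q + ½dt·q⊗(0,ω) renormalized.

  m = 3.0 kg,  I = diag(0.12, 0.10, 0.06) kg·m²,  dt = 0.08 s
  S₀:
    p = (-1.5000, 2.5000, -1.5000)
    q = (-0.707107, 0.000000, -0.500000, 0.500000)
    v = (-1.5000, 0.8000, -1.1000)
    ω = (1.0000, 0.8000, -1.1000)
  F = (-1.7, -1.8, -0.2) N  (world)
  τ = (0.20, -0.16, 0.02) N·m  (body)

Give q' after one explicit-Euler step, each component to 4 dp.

Hamilton product q⊗(0,ω) = (0.9500000, -0.5571070, -0.0656856, 1.2778177)
updated quaternion q' = (-0.6676, -0.0222, -0.5015, 0.5499)

q' = (-0.6676, -0.0222, -0.5015, 0.5499)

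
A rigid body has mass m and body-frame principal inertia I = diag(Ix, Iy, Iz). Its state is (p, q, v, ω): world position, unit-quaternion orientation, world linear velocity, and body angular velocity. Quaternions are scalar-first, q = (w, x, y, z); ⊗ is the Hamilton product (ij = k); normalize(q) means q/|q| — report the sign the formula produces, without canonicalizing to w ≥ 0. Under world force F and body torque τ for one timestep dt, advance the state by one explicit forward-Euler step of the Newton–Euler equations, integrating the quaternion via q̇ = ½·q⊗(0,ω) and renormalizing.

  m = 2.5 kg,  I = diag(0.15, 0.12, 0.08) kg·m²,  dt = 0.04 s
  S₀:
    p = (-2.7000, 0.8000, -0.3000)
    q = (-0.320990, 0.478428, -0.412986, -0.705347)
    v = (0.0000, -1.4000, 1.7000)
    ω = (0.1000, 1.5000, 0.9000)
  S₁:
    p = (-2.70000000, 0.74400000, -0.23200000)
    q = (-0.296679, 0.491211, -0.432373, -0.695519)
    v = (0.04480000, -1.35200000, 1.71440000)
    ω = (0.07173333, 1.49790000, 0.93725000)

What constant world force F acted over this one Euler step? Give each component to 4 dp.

F = (2.8000, 3.0000, 0.9000)

Δv = v₁−v₀ = (0.04480000, 0.04800000, 0.01440000)
applied force F = (2.8000, 3.0000, 0.9000)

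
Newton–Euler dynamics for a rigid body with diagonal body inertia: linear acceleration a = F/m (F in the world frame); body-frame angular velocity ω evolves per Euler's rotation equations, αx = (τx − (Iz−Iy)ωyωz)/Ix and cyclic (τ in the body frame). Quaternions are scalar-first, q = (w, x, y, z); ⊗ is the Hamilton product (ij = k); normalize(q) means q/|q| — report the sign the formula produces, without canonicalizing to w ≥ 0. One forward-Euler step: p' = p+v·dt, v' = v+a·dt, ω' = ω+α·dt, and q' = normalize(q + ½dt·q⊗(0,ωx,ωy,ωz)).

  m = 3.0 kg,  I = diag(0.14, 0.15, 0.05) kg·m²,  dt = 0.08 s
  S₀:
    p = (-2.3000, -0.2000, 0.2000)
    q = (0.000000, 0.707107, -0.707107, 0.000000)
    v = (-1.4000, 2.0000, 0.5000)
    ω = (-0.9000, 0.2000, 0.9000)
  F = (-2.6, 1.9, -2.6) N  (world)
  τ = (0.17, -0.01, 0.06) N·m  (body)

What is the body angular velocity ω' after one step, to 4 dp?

angular accel α = (1.3429, 0.4193, 1.2360)
ω' = ω + α·dt = (-0.7926, 0.2335, 0.9989)

ω' = (-0.7926, 0.2335, 0.9989)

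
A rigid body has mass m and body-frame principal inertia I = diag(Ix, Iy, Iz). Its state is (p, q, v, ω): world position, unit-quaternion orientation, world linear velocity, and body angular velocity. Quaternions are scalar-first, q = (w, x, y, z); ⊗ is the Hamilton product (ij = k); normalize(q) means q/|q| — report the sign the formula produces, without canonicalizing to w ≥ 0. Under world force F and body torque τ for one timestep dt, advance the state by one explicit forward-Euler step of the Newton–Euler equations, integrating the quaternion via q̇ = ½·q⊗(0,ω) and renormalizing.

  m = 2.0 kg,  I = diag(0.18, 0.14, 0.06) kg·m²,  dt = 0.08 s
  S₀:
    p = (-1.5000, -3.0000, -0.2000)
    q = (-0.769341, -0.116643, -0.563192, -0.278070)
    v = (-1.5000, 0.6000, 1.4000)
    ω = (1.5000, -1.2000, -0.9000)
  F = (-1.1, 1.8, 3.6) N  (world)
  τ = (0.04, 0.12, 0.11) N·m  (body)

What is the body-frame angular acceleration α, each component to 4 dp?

α = (0.7022, 2.0143, 0.6333)

gyro term ω×Iω = (-0.0864, -0.1620, 0.0720)
α = I⁻¹(τ − ω×Iω) = (0.7022, 2.0143, 0.6333)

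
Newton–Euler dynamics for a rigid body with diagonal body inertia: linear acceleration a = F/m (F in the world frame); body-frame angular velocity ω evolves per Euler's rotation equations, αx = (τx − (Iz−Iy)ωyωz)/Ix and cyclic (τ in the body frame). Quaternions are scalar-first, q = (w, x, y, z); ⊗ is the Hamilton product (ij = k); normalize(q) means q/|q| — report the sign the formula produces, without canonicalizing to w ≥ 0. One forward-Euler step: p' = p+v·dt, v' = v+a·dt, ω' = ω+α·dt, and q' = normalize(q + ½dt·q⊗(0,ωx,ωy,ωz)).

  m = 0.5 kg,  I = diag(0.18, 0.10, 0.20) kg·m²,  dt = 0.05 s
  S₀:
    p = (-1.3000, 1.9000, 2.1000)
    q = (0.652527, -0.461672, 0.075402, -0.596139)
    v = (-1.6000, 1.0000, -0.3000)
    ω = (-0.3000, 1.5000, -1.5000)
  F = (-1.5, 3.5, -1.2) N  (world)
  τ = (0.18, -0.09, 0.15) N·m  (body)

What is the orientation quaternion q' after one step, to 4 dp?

q' = (0.6230, -0.4464, 0.0869, -0.6364)

2q̇ = q⊗(0,ω) = (-1.1458131, 0.5853474, 0.4651242, -1.6486779)
updated quaternion q' = (0.6230, -0.4464, 0.0869, -0.6364)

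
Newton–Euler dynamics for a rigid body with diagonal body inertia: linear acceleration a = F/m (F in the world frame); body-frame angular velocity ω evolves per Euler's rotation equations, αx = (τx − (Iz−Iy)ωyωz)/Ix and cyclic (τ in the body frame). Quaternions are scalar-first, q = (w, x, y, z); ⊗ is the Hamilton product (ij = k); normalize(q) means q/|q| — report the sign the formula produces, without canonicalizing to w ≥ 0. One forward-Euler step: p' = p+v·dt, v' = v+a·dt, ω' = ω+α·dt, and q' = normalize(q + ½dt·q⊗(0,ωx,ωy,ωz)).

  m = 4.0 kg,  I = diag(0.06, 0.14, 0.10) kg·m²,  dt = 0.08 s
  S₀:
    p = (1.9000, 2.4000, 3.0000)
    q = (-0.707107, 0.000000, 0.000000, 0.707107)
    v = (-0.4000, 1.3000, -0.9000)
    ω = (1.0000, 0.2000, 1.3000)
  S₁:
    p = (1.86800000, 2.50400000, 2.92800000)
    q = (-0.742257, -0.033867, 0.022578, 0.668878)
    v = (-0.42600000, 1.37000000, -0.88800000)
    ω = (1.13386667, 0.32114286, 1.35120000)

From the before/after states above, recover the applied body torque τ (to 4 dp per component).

τ = (0.0900, 0.1600, 0.0800)

rate change Δω = (0.13386667, 0.12114286, 0.05120000)
gyro term ω₀×Iω₀ = (-0.0104, -0.0520, 0.0160)
τ = I·(Δω/dt) + ω₀×(Iω₀) = (0.0900, 0.1600, 0.0800)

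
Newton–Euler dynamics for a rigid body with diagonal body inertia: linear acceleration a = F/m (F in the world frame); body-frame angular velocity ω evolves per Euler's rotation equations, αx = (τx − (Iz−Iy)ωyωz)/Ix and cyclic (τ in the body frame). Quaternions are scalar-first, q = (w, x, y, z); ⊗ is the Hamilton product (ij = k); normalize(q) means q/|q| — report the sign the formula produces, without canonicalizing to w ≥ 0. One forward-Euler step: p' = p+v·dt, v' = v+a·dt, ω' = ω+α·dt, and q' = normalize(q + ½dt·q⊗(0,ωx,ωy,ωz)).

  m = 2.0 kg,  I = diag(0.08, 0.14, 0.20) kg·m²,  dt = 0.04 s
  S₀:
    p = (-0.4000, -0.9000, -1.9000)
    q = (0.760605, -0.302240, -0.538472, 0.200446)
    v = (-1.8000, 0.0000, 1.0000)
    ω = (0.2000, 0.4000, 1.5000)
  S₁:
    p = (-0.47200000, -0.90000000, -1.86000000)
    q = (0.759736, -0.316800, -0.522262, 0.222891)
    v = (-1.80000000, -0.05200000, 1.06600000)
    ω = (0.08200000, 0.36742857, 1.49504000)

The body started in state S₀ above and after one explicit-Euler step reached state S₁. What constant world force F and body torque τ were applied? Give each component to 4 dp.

F = (0.0000, -2.6000, 3.3000)
τ = (-0.2000, -0.1500, -0.0200)

Δω = ω₁−ω₀ = (-0.11800000, -0.03257143, -0.00496000)
I·α + gyro = (-0.2000, -0.1500, -0.0200)
velocity change Δv = (0.00000000, -0.05200000, 0.06600000)
m·(v₁−v₀)/dt = (0.0000, -2.6000, 3.3000)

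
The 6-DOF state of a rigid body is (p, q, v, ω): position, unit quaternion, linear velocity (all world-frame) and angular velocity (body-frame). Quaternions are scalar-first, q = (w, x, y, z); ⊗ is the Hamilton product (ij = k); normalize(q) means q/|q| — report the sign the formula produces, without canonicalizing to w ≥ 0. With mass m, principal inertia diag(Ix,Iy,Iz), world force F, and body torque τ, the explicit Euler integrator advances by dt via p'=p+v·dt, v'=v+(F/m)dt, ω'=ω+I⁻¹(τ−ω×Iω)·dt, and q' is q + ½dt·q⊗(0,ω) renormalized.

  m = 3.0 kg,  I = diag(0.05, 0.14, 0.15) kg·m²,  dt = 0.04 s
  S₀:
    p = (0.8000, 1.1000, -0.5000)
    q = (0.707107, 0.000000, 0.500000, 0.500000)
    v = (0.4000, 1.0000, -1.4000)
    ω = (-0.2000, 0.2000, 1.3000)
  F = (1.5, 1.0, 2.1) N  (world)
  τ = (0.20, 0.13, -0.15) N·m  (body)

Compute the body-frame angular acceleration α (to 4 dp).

α = (3.9480, 0.7429, -0.9760)

gyro term ω×Iω = (0.0026, 0.0260, -0.0036)
α = I⁻¹(τ − ω×Iω) = (3.9480, 0.7429, -0.9760)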